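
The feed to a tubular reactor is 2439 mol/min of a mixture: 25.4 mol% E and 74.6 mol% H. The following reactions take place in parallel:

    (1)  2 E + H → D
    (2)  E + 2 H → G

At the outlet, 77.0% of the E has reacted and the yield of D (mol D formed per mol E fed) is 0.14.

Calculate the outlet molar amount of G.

Yield of D: 1ξ₁ / 619.5 = 0.14 → ξ₁ = 86.73 mol/min.
Conversion of E: 2ξ₁ + 1ξ₂ = 0.77 × 619.5 = 477 → ξ₂ = 303.6 mol/min.
Outlet amounts (n = n₀ + Σ ν·ξ):
  E: 619.5 − 2(86.73) − 1(303.6) = 142.5
  H: 1819 − 1(86.73) − 2(303.6) = 1126
  D: 0 + 1(86.73) = 86.73
  G: 0 + 1(303.6) = 303.6

304 mol/min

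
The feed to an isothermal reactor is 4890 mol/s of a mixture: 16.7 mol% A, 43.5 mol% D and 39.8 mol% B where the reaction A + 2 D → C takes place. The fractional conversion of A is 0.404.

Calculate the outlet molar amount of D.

A reacted = 0.404 × 816.6 = 329.9 mol/s; ν_A = −1, so ξ = 329.9/1 = 329.9 mol/s.
Outlet amounts (n = n₀ + ν ξ):
  A: 816.6 − 1(329.9) = 486.7
  D: 2127 − 2(329.9) = 1467
  C: 0 + 1(329.9) = 329.9
  B: 1946 (inert)

1470 mol/s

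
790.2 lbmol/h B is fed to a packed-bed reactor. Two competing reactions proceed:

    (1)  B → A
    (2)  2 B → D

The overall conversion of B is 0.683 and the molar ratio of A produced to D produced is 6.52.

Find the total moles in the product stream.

Conversion of B: B consumed = 0.683 × 790.2 = 539.7 lbmol/h = 1ξ₁ + 2ξ₂.
Selectivity: 1ξ₁ / (1ξ₂) = 6.52 → ξ₁ = 6.52 ξ₂.
Substitute: (1·6.52 + 2) ξ₂ = 539.7 → ξ₂ = 63.35 lbmol/h, ξ₁ = 413 lbmol/h.
Outlet amounts (n = n₀ + Σ ν·ξ):
  B: 790.2 − 1(413) − 2(63.35) = 250.5
  A: 0 + 1(413) = 413
  D: 0 + 1(63.35) = 63.35
Total out = 250.5 + 413 + 63.35 = 726.9 lbmol/h.

727 lbmol/h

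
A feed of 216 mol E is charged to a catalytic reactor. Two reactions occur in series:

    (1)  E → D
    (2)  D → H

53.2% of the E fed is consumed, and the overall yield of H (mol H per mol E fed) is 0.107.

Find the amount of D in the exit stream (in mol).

91.8 mol

Conversion of E: E consumed = 1ξ₁ = 0.532 × 216 → ξ₁ = 114.9 mol.
Yield of H: 1ξ₂ / 216 = 0.107 → ξ₂ = 23.11 mol.
Outlet amounts (n = n₀ + Σ ν·ξ):
  E: 216 − 1(114.9) = 101.1
  D: 0 + 1(114.9) − 1(23.11) = 91.8
  H: 0 + 1(23.11) = 23.11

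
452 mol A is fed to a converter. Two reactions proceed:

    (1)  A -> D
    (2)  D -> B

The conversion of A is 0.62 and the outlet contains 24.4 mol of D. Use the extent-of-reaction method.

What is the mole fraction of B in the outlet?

0.566

Conversion of A: A consumed = 1ξ₁ = 0.62 × 452 → ξ₁ = 280.2 mol.
D balance: n_D = 0 + 1ξ₁ − 1ξ₂ = 24.4 → ξ₂ = (1·280.2 − 24.4)/1 = 255.8 mol.
Outlet amounts (n = n₀ + Σ ν·ξ):
  A: 452 − 1(280.2) = 171.8
  D: 0 + 1(280.2) − 1(255.8) = 24.4
  B: 0 + 1(255.8) = 255.8
Total out = 452 mol; y_B = 255.8 / 452 = 0.566.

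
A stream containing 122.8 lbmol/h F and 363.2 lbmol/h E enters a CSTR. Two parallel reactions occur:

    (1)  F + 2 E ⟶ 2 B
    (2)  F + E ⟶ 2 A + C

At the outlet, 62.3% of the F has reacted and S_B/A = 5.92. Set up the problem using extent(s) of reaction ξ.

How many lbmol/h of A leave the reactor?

Conversion of F: F consumed = 0.623 × 122.8 = 76.5 lbmol/h = 1ξ₁ + 1ξ₂.
Selectivity: 2ξ₁ / (2ξ₂) = 5.92 → ξ₁ = 5.92 ξ₂.
Substitute: (1·5.92 + 1) ξ₂ = 76.5 → ξ₂ = 11.06 lbmol/h, ξ₁ = 65.45 lbmol/h.
Outlet amounts (n = n₀ + Σ ν·ξ):
  F: 122.8 − 1(65.45) − 1(11.06) = 46.3
  E: 363.2 − 2(65.45) − 1(11.06) = 221.2
  B: 0 + 2(65.45) = 130.9
  A: 0 + 2(11.06) = 22.11
  C: 0 + 1(11.06) = 11.06

22.1 lbmol/h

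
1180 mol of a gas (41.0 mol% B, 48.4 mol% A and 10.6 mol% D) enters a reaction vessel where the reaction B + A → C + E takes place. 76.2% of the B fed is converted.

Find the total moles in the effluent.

1180 mol

B reacted = 0.762 × 483.8 = 368.7 mol; ν_B = −1, so ξ = 368.7/1 = 368.7 mol.
Outlet amounts (n = n₀ + ν ξ):
  B: 483.8 − 1(368.7) = 115.1
  A: 571.1 − 1(368.7) = 202.5
  C: 0 + 1(368.7) = 368.7
  E: 0 + 1(368.7) = 368.7
  D: 125.1 (inert)
Total out = 115.1 + 202.5 + 368.7 + 368.7 + 125.1 = 1180 mol.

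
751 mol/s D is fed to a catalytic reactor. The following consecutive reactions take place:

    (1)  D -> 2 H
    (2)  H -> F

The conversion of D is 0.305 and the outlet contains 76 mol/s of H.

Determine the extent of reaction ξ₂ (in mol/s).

ξ₂ = 382 mol/s

Conversion of D: D consumed = 1ξ₁ = 0.305 × 751 → ξ₁ = 229.1 mol/s.
H balance: n_H = 0 + 2ξ₁ − 1ξ₂ = 76 → ξ₂ = (2·229.1 − 76)/1 = 382.1 mol/s.
Outlet amounts (n = n₀ + Σ ν·ξ):
  D: 751 − 1(229.1) = 521.9
  H: 0 + 2(229.1) − 1(382.1) = 76
  F: 0 + 1(382.1) = 382.1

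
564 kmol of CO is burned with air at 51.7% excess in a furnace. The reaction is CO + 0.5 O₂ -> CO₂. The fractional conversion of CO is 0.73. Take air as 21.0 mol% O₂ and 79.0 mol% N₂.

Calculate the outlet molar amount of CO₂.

Stoichiometric O₂ = 0.5 × 564 = 282 kmol; O₂ fed = 282 × 1.517 = 427.8 kmol.
N₂ fed = 427.8 × 79/21 = 1609 kmol.
Fuel reacted = 0.73 × 564 → ξ = 411.7 kmol.
Outlet (n = n₀ + ν ξ):
  CO: 564 − 1(411.7) = 152.3
  O₂: 427.8 − 0.5(411.7) = 221.9
  N₂: 1609 (inert)
  CO₂: 0 + 1(411.7) = 411.7

412 kmol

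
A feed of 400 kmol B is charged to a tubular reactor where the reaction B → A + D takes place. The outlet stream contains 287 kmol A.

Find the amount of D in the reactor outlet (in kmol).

For A: n = n₀ + 1ξ → 287 = 0 + 1ξ, giving ξ = 287 kmol.
Outlet amounts (n = n₀ + ν ξ):
  B: 400 − 1(287) = 113
  A: 0 + 1(287) = 287
  D: 0 + 1(287) = 287

287 kmol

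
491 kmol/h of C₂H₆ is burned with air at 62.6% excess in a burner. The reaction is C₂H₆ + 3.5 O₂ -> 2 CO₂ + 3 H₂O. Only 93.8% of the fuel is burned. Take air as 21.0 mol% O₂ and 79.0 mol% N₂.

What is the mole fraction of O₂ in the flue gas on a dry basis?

Stoichiometric O₂ = 3.5 × 491 = 1718 kmol/h; O₂ fed = 1718 × 1.626 = 2794 kmol/h.
N₂ fed = 2794 × 79/21 = 10510 kmol/h.
Fuel reacted = 0.938 × 491 → ξ = 460.6 kmol/h.
Outlet (n = n₀ + ν ξ):
  C₂H₆: 491 − 1(460.6) = 30.44
  O₂: 2794 − 3.5(460.6) = 1182
  N₂: 10510 (inert)
  CO₂: 0 + 2(460.6) = 921.1
  H₂O: 0 + 3(460.6) = 1382
Dry total = 12650 kmol/h; y_O₂ (dry) = 1182 / 12650 = 0.0935.

0.0935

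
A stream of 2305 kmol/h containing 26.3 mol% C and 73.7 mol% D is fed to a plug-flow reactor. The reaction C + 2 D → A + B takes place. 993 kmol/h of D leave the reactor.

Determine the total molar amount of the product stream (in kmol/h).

1950 kmol/h

For D: n = n₀ − 2ξ → 993 = 1699 − 2ξ, giving ξ = 352.9 kmol/h.
Outlet amounts (n = n₀ + ν ξ):
  C: 606.2 − 1(352.9) = 253.3
  D: 1699 − 2(352.9) = 993
  A: 0 + 1(352.9) = 352.9
  B: 0 + 1(352.9) = 352.9
Total out = 253.3 + 993 + 352.9 + 352.9 = 1952 kmol/h.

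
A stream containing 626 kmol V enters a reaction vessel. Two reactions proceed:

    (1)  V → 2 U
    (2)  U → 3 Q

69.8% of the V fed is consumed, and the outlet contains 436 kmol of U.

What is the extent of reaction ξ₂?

ξ₂ = 438 kmol

Conversion of V: V consumed = 1ξ₁ = 0.698 × 626 → ξ₁ = 436.9 kmol.
U balance: n_U = 0 + 2ξ₁ − 1ξ₂ = 436 → ξ₂ = (2·436.9 − 436)/1 = 437.9 kmol.
Outlet amounts (n = n₀ + Σ ν·ξ):
  V: 626 − 1(436.9) = 189.1
  U: 0 + 2(436.9) − 1(437.9) = 436
  Q: 0 + 3(437.9) = 1314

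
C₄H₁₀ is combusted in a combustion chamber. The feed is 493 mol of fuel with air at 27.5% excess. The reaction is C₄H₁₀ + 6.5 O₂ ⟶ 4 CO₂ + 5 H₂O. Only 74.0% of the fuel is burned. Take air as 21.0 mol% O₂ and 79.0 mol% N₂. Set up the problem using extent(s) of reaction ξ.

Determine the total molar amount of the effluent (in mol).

Stoichiometric O₂ = 6.5 × 493 = 3204 mol; O₂ fed = 3204 × 1.275 = 4086 mol.
N₂ fed = 4086 × 79/21 = 15370 mol.
Fuel reacted = 0.74 × 493 → ξ = 364.8 mol.
Outlet (n = n₀ + ν ξ):
  C₄H₁₀: 493 − 1(364.8) = 128.2
  O₂: 4086 − 6.5(364.8) = 1714
  N₂: 15370 (inert)
  CO₂: 0 + 4(364.8) = 1459
  H₂O: 0 + 5(364.8) = 1824
Total out = 128.2 + 1714 + 15370 + 1459 + 1824 = 20500 mol.

20500 mol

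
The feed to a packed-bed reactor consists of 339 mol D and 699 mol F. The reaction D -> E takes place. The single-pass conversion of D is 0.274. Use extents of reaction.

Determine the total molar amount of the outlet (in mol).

D reacted = 0.274 × 339 = 92.89 mol; ν_D = −1, so ξ = 92.89/1 = 92.89 mol.
Outlet amounts (n = n₀ + ν ξ):
  D: 339 − 1(92.89) = 246.1
  E: 0 + 1(92.89) = 92.89
  F: 699 (inert)
Total out = 246.1 + 92.89 + 699 = 1038 mol.

1040 mol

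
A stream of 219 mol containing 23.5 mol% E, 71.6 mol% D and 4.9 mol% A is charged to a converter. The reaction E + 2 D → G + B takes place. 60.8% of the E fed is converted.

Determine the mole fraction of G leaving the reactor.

E reacted = 0.608 × 51.47 = 31.29 mol; ν_E = −1, so ξ = 31.29/1 = 31.29 mol.
Outlet amounts (n = n₀ + ν ξ):
  E: 51.47 − 1(31.29) = 20.17
  D: 156.8 − 2(31.29) = 94.22
  G: 0 + 1(31.29) = 31.29
  B: 0 + 1(31.29) = 31.29
  A: 10.73 (inert)
Total out = 187.7 mol; y_G = 31.29 / 187.7 = 0.1667.

0.167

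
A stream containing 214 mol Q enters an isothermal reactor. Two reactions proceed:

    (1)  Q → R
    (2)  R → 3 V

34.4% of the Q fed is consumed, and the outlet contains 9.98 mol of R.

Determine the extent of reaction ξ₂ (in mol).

Conversion of Q: Q consumed = 1ξ₁ = 0.344 × 214 → ξ₁ = 73.62 mol.
R balance: n_R = 0 + 1ξ₁ − 1ξ₂ = 9.98 → ξ₂ = (1·73.62 − 9.98)/1 = 63.64 mol.
Outlet amounts (n = n₀ + Σ ν·ξ):
  Q: 214 − 1(73.62) = 140.4
  R: 0 + 1(73.62) − 1(63.64) = 9.98
  V: 0 + 3(63.64) = 190.9

ξ₂ = 63.6 mol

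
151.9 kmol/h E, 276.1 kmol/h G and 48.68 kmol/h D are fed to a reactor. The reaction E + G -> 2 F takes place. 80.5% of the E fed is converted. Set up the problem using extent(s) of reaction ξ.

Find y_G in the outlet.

0.323

E reacted = 0.805 × 151.9 = 122.3 kmol/h; ν_E = −1, so ξ = 122.3/1 = 122.3 kmol/h.
Outlet amounts (n = n₀ + ν ξ):
  E: 151.9 − 1(122.3) = 29.62
  G: 276.1 − 1(122.3) = 153.8
  F: 0 + 2(122.3) = 244.6
  D: 48.68 (inert)
Total out = 476.7 kmol/h; y_G = 153.8 / 476.7 = 0.3227.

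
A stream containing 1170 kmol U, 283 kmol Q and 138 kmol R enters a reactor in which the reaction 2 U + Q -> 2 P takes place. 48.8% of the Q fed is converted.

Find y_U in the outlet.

0.615

Q reacted = 0.488 × 283 = 138.1 kmol; ν_Q = −1, so ξ = 138.1/1 = 138.1 kmol.
Outlet amounts (n = n₀ + ν ξ):
  U: 1170 − 2(138.1) = 893.8
  Q: 283 − 1(138.1) = 144.9
  P: 0 + 2(138.1) = 276.2
  R: 138 (inert)
Total out = 1453 kmol; y_U = 893.8 / 1453 = 0.6152.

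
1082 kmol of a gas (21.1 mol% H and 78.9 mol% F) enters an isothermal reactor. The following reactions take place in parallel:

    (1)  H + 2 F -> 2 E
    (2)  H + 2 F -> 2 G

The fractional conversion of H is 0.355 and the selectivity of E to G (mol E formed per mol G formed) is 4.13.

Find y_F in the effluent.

Conversion of H: H consumed = 0.355 × 228.3 = 81.05 kmol = 1ξ₁ + 1ξ₂.
Selectivity: 2ξ₁ / (2ξ₂) = 4.13 → ξ₁ = 4.13 ξ₂.
Substitute: (1·4.13 + 1) ξ₂ = 81.05 → ξ₂ = 15.8 kmol, ξ₁ = 65.25 kmol.
Outlet amounts (n = n₀ + Σ ν·ξ):
  H: 228.3 − 1(65.25) − 1(15.8) = 147.3
  F: 853.7 − 2(65.25) − 2(15.8) = 691.6
  E: 0 + 2(65.25) = 130.5
  G: 0 + 2(15.8) = 31.6
Total out = 1001 kmol; y_F = 691.6 / 1001 = 0.6909.

0.691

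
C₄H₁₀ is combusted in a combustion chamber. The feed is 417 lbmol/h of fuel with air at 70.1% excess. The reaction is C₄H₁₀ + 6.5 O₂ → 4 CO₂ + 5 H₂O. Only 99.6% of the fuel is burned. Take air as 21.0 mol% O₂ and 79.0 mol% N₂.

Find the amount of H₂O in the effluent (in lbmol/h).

2080 lbmol/h

Stoichiometric O₂ = 6.5 × 417 = 2710 lbmol/h; O₂ fed = 2710 × 1.701 = 4611 lbmol/h.
N₂ fed = 4611 × 79/21 = 17340 lbmol/h.
Fuel reacted = 0.996 × 417 → ξ = 415.3 lbmol/h.
Outlet (n = n₀ + ν ξ):
  C₄H₁₀: 417 − 1(415.3) = 1.668
  O₂: 4611 − 6.5(415.3) = 1911
  N₂: 17340 (inert)
  CO₂: 0 + 4(415.3) = 1661
  H₂O: 0 + 5(415.3) = 2077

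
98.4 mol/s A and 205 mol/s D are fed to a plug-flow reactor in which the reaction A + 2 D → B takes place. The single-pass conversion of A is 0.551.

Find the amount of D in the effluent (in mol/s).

A reacted = 0.551 × 98.4 = 54.22 mol/s; ν_A = −1, so ξ = 54.22/1 = 54.22 mol/s.
Outlet amounts (n = n₀ + ν ξ):
  A: 98.4 − 1(54.22) = 44.18
  D: 205 − 2(54.22) = 96.56
  B: 0 + 1(54.22) = 54.22

96.6 mol/s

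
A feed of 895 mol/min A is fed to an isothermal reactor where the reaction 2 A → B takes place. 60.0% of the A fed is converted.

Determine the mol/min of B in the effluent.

A reacted = 0.6 × 895 = 537 mol/min; ν_A = −2, so ξ = 537/2 = 268.5 mol/min.
Outlet amounts (n = n₀ + ν ξ):
  A: 895 − 2(268.5) = 358
  B: 0 + 1(268.5) = 268.5

268 mol/min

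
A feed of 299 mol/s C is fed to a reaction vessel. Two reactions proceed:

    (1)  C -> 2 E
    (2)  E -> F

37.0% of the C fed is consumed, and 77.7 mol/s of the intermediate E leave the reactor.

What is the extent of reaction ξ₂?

ξ₂ = 144 mol/s

Conversion of C: C consumed = 1ξ₁ = 0.37 × 299 → ξ₁ = 110.6 mol/s.
E balance: n_E = 0 + 2ξ₁ − 1ξ₂ = 77.7 → ξ₂ = (2·110.6 − 77.7)/1 = 143.6 mol/s.
Outlet amounts (n = n₀ + Σ ν·ξ):
  C: 299 − 1(110.6) = 188.4
  E: 0 + 2(110.6) − 1(143.6) = 77.7
  F: 0 + 1(143.6) = 143.6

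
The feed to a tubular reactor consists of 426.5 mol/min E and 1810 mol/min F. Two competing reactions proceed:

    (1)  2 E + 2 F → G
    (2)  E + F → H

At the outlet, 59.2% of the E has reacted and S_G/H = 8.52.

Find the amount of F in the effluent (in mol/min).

Conversion of E: E consumed = 0.592 × 426.5 = 252.5 mol/min = 2ξ₁ + 1ξ₂.
Selectivity: 1ξ₁ / (1ξ₂) = 8.52 → ξ₁ = 8.52 ξ₂.
Substitute: (2·8.52 + 1) ξ₂ = 252.5 → ξ₂ = 14 mol/min, ξ₁ = 119.2 mol/min.
Outlet amounts (n = n₀ + Σ ν·ξ):
  E: 426.5 − 2(119.2) − 1(14) = 174
  F: 1810 − 2(119.2) − 1(14) = 1558
  G: 0 + 1(119.2) = 119.2
  H: 0 + 1(14) = 14

1560 mol/min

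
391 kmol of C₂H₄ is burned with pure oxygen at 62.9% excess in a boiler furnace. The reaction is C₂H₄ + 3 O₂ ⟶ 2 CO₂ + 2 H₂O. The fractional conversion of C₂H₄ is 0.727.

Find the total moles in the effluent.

2300 kmol

Stoichiometric O₂ = 3 × 391 = 1173 kmol; O₂ fed = 1173 × 1.629 = 1911 kmol.
Fuel reacted = 0.727 × 391 → ξ = 284.3 kmol.
Outlet (n = n₀ + ν ξ):
  C₂H₄: 391 − 1(284.3) = 106.7
  O₂: 1911 − 3(284.3) = 1058
  CO₂: 0 + 2(284.3) = 568.5
  H₂O: 0 + 2(284.3) = 568.5
Total out = 106.7 + 1058 + 568.5 + 568.5 = 2302 kmol.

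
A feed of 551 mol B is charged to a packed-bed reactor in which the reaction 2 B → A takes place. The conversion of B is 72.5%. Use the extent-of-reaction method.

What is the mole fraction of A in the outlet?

B reacted = 0.725 × 551 = 399.5 mol; ν_B = −2, so ξ = 399.5/2 = 199.7 mol.
Outlet amounts (n = n₀ + ν ξ):
  B: 551 − 2(199.7) = 151.5
  A: 0 + 1(199.7) = 199.7
Total out = 351.3 mol; y_A = 199.7 / 351.3 = 0.5686.

0.569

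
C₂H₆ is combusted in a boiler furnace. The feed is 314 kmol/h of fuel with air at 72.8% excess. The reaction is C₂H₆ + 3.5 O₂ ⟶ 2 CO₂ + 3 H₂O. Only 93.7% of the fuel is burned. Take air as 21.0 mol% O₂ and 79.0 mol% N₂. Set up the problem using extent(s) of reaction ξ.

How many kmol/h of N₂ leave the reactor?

7140 kmol/h

Stoichiometric O₂ = 3.5 × 314 = 1099 kmol/h; O₂ fed = 1099 × 1.728 = 1899 kmol/h.
N₂ fed = 1899 × 79/21 = 7144 kmol/h.
Fuel reacted = 0.937 × 314 → ξ = 294.2 kmol/h.
Outlet (n = n₀ + ν ξ):
  C₂H₆: 314 − 1(294.2) = 19.78
  O₂: 1899 − 3.5(294.2) = 869.3
  N₂: 7144 (inert)
  CO₂: 0 + 2(294.2) = 588.4
  H₂O: 0 + 3(294.2) = 882.7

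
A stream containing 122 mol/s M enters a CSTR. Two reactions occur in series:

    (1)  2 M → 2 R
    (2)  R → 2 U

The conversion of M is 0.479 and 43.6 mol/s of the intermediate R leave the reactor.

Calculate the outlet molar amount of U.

29.7 mol/s

Conversion of M: M consumed = 2ξ₁ = 0.479 × 122 → ξ₁ = 29.22 mol/s.
R balance: n_R = 0 + 2ξ₁ − 1ξ₂ = 43.6 → ξ₂ = (2·29.22 − 43.6)/1 = 14.84 mol/s.
Outlet amounts (n = n₀ + Σ ν·ξ):
  M: 122 − 2(29.22) = 63.56
  R: 0 + 2(29.22) − 1(14.84) = 43.6
  U: 0 + 2(14.84) = 29.68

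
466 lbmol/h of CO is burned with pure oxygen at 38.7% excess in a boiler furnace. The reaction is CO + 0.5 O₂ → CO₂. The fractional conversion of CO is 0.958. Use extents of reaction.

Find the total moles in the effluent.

Stoichiometric O₂ = 0.5 × 466 = 233 lbmol/h; O₂ fed = 233 × 1.387 = 323.2 lbmol/h.
Fuel reacted = 0.958 × 466 → ξ = 446.4 lbmol/h.
Outlet (n = n₀ + ν ξ):
  CO: 466 − 1(446.4) = 19.57
  O₂: 323.2 − 0.5(446.4) = 99.96
  CO₂: 0 + 1(446.4) = 446.4
Total out = 19.57 + 99.96 + 446.4 = 566 lbmol/h.

566 lbmol/h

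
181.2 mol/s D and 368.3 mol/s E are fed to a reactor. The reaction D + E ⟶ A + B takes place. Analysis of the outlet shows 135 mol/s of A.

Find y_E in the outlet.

For A: n = n₀ + 1ξ → 135 = 0 + 1ξ, giving ξ = 135 mol/s.
Outlet amounts (n = n₀ + ν ξ):
  D: 181.2 − 1(135) = 46.2
  E: 368.3 − 1(135) = 233.3
  A: 0 + 1(135) = 135
  B: 0 + 1(135) = 135
Total out = 549.5 mol/s; y_E = 233.3 / 549.5 = 0.4246.

0.425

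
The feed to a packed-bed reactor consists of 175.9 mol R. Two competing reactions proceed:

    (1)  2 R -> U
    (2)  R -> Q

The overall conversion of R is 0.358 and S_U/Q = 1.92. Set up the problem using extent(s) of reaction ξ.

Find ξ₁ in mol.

Conversion of R: R consumed = 0.358 × 175.9 = 62.97 mol = 2ξ₁ + 1ξ₂.
Selectivity: 1ξ₁ / (1ξ₂) = 1.92 → ξ₁ = 1.92 ξ₂.
Substitute: (2·1.92 + 1) ξ₂ = 62.97 → ξ₂ = 13.01 mol, ξ₁ = 24.98 mol.
Outlet amounts (n = n₀ + Σ ν·ξ):
  R: 175.9 − 2(24.98) − 1(13.01) = 112.9
  U: 0 + 1(24.98) = 24.98
  Q: 0 + 1(13.01) = 13.01

ξ₁ = 25 mol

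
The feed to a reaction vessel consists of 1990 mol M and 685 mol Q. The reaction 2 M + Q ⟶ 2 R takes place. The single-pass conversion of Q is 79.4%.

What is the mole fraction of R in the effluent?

0.51

Q reacted = 0.794 × 685 = 543.9 mol; ν_Q = −1, so ξ = 543.9/1 = 543.9 mol.
Outlet amounts (n = n₀ + ν ξ):
  M: 1990 − 2(543.9) = 902.2
  Q: 685 − 1(543.9) = 141.1
  R: 0 + 2(543.9) = 1088
Total out = 2131 mol; y_R = 1088 / 2131 = 0.5104.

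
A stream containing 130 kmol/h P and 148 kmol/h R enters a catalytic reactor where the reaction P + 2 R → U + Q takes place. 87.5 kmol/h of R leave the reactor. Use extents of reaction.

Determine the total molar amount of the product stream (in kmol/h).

For R: n = n₀ − 2ξ → 87.5 = 148 − 2ξ, giving ξ = 30.25 kmol/h.
Outlet amounts (n = n₀ + ν ξ):
  P: 130 − 1(30.25) = 99.75
  R: 148 − 2(30.25) = 87.5
  U: 0 + 1(30.25) = 30.25
  Q: 0 + 1(30.25) = 30.25
Total out = 99.75 + 87.5 + 30.25 + 30.25 = 247.8 kmol/h.

248 kmol/h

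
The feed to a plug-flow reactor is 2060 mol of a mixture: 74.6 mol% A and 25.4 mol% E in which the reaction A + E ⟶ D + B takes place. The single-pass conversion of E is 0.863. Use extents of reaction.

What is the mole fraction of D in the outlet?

0.219

E reacted = 0.863 × 523.2 = 451.6 mol; ν_E = −1, so ξ = 451.6/1 = 451.6 mol.
Outlet amounts (n = n₀ + ν ξ):
  A: 1537 − 1(451.6) = 1085
  E: 523.2 − 1(451.6) = 71.68
  D: 0 + 1(451.6) = 451.6
  B: 0 + 1(451.6) = 451.6
Total out = 2060 mol; y_D = 451.6 / 2060 = 0.2192.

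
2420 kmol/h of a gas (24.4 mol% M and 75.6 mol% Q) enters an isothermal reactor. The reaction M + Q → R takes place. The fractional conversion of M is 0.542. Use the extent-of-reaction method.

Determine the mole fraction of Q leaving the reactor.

M reacted = 0.542 × 590.5 = 320 kmol/h; ν_M = −1, so ξ = 320/1 = 320 kmol/h.
Outlet amounts (n = n₀ + ν ξ):
  M: 590.5 − 1(320) = 270.4
  Q: 1830 − 1(320) = 1509
  R: 0 + 1(320) = 320
Total out = 2100 kmol/h; y_Q = 1509 / 2100 = 0.7188.

0.719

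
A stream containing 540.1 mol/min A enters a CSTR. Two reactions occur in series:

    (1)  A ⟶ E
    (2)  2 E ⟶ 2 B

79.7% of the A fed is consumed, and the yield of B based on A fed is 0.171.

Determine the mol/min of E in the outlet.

338 mol/min

Conversion of A: A consumed = 1ξ₁ = 0.797 × 540.1 → ξ₁ = 430.5 mol/min.
Yield of B: 2ξ₂ / 540.1 = 0.171 → ξ₂ = 46.18 mol/min.
Outlet amounts (n = n₀ + Σ ν·ξ):
  A: 540.1 − 1(430.5) = 109.6
  E: 0 + 1(430.5) − 2(46.18) = 338.1
  B: 0 + 2(46.18) = 92.36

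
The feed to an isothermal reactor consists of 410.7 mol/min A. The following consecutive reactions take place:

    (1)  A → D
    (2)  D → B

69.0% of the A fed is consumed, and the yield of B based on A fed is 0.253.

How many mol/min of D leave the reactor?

Conversion of A: A consumed = 1ξ₁ = 0.69 × 410.7 → ξ₁ = 283.4 mol/min.
Yield of B: 1ξ₂ / 410.7 = 0.253 → ξ₂ = 103.9 mol/min.
Outlet amounts (n = n₀ + Σ ν·ξ):
  A: 410.7 − 1(283.4) = 127.3
  D: 0 + 1(283.4) − 1(103.9) = 179.5
  B: 0 + 1(103.9) = 103.9

179 mol/min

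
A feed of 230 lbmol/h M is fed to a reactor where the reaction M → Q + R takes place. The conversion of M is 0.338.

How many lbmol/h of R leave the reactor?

M reacted = 0.338 × 230 = 77.74 lbmol/h; ν_M = −1, so ξ = 77.74/1 = 77.74 lbmol/h.
Outlet amounts (n = n₀ + ν ξ):
  M: 230 − 1(77.74) = 152.3
  Q: 0 + 1(77.74) = 77.74
  R: 0 + 1(77.74) = 77.74

77.7 lbmol/h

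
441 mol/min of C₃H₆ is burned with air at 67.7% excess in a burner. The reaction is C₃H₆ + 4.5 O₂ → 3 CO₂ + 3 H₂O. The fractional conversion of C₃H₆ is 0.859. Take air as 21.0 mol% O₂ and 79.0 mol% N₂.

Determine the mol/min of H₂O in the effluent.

1140 mol/min

Stoichiometric O₂ = 4.5 × 441 = 1984 mol/min; O₂ fed = 1984 × 1.677 = 3328 mol/min.
N₂ fed = 3328 × 79/21 = 12520 mol/min.
Fuel reacted = 0.859 × 441 → ξ = 378.8 mol/min.
Outlet (n = n₀ + ν ξ):
  C₃H₆: 441 − 1(378.8) = 62.18
  O₂: 3328 − 4.5(378.8) = 1623
  N₂: 12520 (inert)
  CO₂: 0 + 3(378.8) = 1136
  H₂O: 0 + 3(378.8) = 1136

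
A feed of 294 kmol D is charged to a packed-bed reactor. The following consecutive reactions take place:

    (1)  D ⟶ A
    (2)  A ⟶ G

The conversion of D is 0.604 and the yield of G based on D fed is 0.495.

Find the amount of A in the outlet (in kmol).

Conversion of D: D consumed = 1ξ₁ = 0.604 × 294 → ξ₁ = 177.6 kmol.
Yield of G: 1ξ₂ / 294 = 0.495 → ξ₂ = 145.5 kmol.
Outlet amounts (n = n₀ + Σ ν·ξ):
  D: 294 − 1(177.6) = 116.4
  A: 0 + 1(177.6) − 1(145.5) = 32.05
  G: 0 + 1(145.5) = 145.5

32 kmol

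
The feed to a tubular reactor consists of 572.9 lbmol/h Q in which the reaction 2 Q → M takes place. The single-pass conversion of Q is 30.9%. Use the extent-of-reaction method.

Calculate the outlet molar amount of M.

Q reacted = 0.309 × 572.9 = 177 lbmol/h; ν_Q = −2, so ξ = 177/2 = 88.51 lbmol/h.
Outlet amounts (n = n₀ + ν ξ):
  Q: 572.9 − 2(88.51) = 395.9
  M: 0 + 1(88.51) = 88.51

88.5 lbmol/h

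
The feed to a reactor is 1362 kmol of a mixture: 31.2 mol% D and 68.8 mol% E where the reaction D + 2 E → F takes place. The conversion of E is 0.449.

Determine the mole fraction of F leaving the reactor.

0.223

E reacted = 0.449 × 937.1 = 420.7 kmol; ν_E = −2, so ξ = 420.7/2 = 210.4 kmol.
Outlet amounts (n = n₀ + ν ξ):
  D: 424.9 − 1(210.4) = 214.6
  E: 937.1 − 2(210.4) = 516.3
  F: 0 + 1(210.4) = 210.4
Total out = 941.3 kmol; y_F = 210.4 / 941.3 = 0.2235.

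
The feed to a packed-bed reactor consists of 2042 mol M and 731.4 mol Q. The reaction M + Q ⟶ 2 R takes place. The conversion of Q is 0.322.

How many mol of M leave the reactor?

Q reacted = 0.322 × 731.4 = 235.5 mol; ν_Q = −1, so ξ = 235.5/1 = 235.5 mol.
Outlet amounts (n = n₀ + ν ξ):
  M: 2042 − 1(235.5) = 1806
  Q: 731.4 − 1(235.5) = 495.9
  R: 0 + 2(235.5) = 471

1810 mol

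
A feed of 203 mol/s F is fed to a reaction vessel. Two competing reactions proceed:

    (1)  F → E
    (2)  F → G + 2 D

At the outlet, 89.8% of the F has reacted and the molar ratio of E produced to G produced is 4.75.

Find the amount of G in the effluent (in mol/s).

31.7 mol/s

Conversion of F: F consumed = 0.898 × 203 = 182.3 mol/s = 1ξ₁ + 1ξ₂.
Selectivity: 1ξ₁ / (1ξ₂) = 4.75 → ξ₁ = 4.75 ξ₂.
Substitute: (1·4.75 + 1) ξ₂ = 182.3 → ξ₂ = 31.7 mol/s, ξ₁ = 150.6 mol/s.
Outlet amounts (n = n₀ + Σ ν·ξ):
  F: 203 − 1(150.6) − 1(31.7) = 20.71
  E: 0 + 1(150.6) = 150.6
  G: 0 + 1(31.7) = 31.7
  D: 0 + 2(31.7) = 63.41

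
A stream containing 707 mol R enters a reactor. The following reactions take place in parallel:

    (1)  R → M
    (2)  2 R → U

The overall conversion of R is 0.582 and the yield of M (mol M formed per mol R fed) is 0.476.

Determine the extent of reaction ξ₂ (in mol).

ξ₂ = 37.5 mol

Yield of M: 1ξ₁ / 707 = 0.476 → ξ₁ = 336.5 mol.
Conversion of R: 1ξ₁ + 2ξ₂ = 0.582 × 707 = 411.5 → ξ₂ = 37.47 mol.
Outlet amounts (n = n₀ + Σ ν·ξ):
  R: 707 − 1(336.5) − 2(37.47) = 295.5
  M: 0 + 1(336.5) = 336.5
  U: 0 + 1(37.47) = 37.47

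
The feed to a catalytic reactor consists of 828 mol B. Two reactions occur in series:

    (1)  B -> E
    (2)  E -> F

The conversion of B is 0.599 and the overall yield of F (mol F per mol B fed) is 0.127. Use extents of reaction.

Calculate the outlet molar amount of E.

Conversion of B: B consumed = 1ξ₁ = 0.599 × 828 → ξ₁ = 496 mol.
Yield of F: 1ξ₂ / 828 = 0.127 → ξ₂ = 105.2 mol.
Outlet amounts (n = n₀ + Σ ν·ξ):
  B: 828 − 1(496) = 332
  E: 0 + 1(496) − 1(105.2) = 390.8
  F: 0 + 1(105.2) = 105.2

391 mol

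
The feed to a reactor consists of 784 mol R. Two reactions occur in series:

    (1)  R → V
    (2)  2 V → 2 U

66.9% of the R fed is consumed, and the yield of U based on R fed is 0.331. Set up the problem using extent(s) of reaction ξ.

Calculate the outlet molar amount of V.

265 mol

Conversion of R: R consumed = 1ξ₁ = 0.669 × 784 → ξ₁ = 524.5 mol.
Yield of U: 2ξ₂ / 784 = 0.331 → ξ₂ = 129.8 mol.
Outlet amounts (n = n₀ + Σ ν·ξ):
  R: 784 − 1(524.5) = 259.5
  V: 0 + 1(524.5) − 2(129.8) = 265
  U: 0 + 2(129.8) = 259.5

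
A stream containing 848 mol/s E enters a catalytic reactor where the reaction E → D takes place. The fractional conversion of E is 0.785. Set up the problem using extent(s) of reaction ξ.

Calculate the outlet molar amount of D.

666 mol/s

E reacted = 0.785 × 848 = 665.7 mol/s; ν_E = −1, so ξ = 665.7/1 = 665.7 mol/s.
Outlet amounts (n = n₀ + ν ξ):
  E: 848 − 1(665.7) = 182.3
  D: 0 + 1(665.7) = 665.7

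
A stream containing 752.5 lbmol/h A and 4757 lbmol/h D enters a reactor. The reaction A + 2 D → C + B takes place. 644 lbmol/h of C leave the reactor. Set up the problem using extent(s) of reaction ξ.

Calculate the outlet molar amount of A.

108 lbmol/h

For C: n = n₀ + 1ξ → 644 = 0 + 1ξ, giving ξ = 644 lbmol/h.
Outlet amounts (n = n₀ + ν ξ):
  A: 752.5 − 1(644) = 108.5
  D: 4757 − 2(644) = 3469
  C: 0 + 1(644) = 644
  B: 0 + 1(644) = 644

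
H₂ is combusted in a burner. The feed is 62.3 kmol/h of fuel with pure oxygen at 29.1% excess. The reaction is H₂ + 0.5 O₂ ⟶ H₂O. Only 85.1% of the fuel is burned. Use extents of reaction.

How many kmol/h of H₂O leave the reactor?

Stoichiometric O₂ = 0.5 × 62.3 = 31.15 kmol/h; O₂ fed = 31.15 × 1.291 = 40.21 kmol/h.
Fuel reacted = 0.851 × 62.3 → ξ = 53.02 kmol/h.
Outlet (n = n₀ + ν ξ):
  H₂: 62.3 − 1(53.02) = 9.283
  O₂: 40.21 − 0.5(53.02) = 13.71
  H₂O: 0 + 1(53.02) = 53.02

53 kmol/h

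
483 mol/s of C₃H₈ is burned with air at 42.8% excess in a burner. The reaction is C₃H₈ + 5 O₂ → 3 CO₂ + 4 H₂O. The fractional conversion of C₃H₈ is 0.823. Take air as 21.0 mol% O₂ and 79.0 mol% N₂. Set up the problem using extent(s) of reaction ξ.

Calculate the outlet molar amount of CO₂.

1190 mol/s

Stoichiometric O₂ = 5 × 483 = 2415 mol/s; O₂ fed = 2415 × 1.428 = 3449 mol/s.
N₂ fed = 3449 × 79/21 = 12970 mol/s.
Fuel reacted = 0.823 × 483 → ξ = 397.5 mol/s.
Outlet (n = n₀ + ν ξ):
  C₃H₈: 483 − 1(397.5) = 85.49
  O₂: 3449 − 5(397.5) = 1461
  N₂: 12970 (inert)
  CO₂: 0 + 3(397.5) = 1193
  H₂O: 0 + 4(397.5) = 1590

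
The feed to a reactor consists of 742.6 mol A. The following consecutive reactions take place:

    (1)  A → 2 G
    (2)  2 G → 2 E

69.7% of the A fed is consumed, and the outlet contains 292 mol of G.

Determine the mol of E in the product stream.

Conversion of A: A consumed = 1ξ₁ = 0.697 × 742.6 → ξ₁ = 517.6 mol.
G balance: n_G = 0 + 2ξ₁ − 2ξ₂ = 292 → ξ₂ = (2·517.6 − 292)/2 = 371.6 mol.
Outlet amounts (n = n₀ + Σ ν·ξ):
  A: 742.6 − 1(517.6) = 225
  G: 0 + 2(517.6) − 2(371.6) = 292
  E: 0 + 2(371.6) = 743.2

743 mol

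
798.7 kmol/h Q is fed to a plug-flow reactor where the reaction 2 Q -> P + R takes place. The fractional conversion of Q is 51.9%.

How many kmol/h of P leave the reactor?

Q reacted = 0.519 × 798.7 = 414.5 kmol/h; ν_Q = −2, so ξ = 414.5/2 = 207.3 kmol/h.
Outlet amounts (n = n₀ + ν ξ):
  Q: 798.7 − 2(207.3) = 384.2
  P: 0 + 1(207.3) = 207.3
  R: 0 + 1(207.3) = 207.3

207 kmol/h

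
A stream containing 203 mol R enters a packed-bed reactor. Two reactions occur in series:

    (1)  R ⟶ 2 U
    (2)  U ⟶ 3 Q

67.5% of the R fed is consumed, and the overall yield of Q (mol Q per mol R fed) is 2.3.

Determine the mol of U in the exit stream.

Conversion of R: R consumed = 1ξ₁ = 0.675 × 203 → ξ₁ = 137 mol.
Yield of Q: 3ξ₂ / 203 = 2.3 → ξ₂ = 155.6 mol.
Outlet amounts (n = n₀ + Σ ν·ξ):
  R: 203 − 1(137) = 65.97
  U: 0 + 2(137) − 1(155.6) = 118.4
  Q: 0 + 3(155.6) = 466.9

118 mol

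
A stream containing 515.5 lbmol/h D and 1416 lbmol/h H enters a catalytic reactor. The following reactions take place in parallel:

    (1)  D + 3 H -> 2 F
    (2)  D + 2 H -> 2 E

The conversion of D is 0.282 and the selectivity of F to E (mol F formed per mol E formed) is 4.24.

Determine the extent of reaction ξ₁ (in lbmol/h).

ξ₁ = 118 lbmol/h

Conversion of D: D consumed = 0.282 × 515.5 = 145.4 lbmol/h = 1ξ₁ + 1ξ₂.
Selectivity: 2ξ₁ / (2ξ₂) = 4.24 → ξ₁ = 4.24 ξ₂.
Substitute: (1·4.24 + 1) ξ₂ = 145.4 → ξ₂ = 27.74 lbmol/h, ξ₁ = 117.6 lbmol/h.
Outlet amounts (n = n₀ + Σ ν·ξ):
  D: 515.5 − 1(117.6) − 1(27.74) = 370.1
  H: 1416 − 3(117.6) − 2(27.74) = 1008
  F: 0 + 2(117.6) = 235.3
  E: 0 + 2(27.74) = 55.49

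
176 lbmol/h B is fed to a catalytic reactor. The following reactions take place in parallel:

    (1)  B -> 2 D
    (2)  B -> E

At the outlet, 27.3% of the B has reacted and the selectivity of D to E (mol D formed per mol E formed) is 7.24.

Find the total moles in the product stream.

214 lbmol/h

Conversion of B: B consumed = 0.273 × 176 = 48.05 lbmol/h = 1ξ₁ + 1ξ₂.
Selectivity: 2ξ₁ / (1ξ₂) = 7.24 → ξ₁ = 3.62 ξ₂.
Substitute: (1·3.62 + 1) ξ₂ = 48.05 → ξ₂ = 10.4 lbmol/h, ξ₁ = 37.65 lbmol/h.
Outlet amounts (n = n₀ + Σ ν·ξ):
  B: 176 − 1(37.65) − 1(10.4) = 128
  D: 0 + 2(37.65) = 75.3
  E: 0 + 1(10.4) = 10.4
Total out = 128 + 75.3 + 10.4 = 213.6 lbmol/h.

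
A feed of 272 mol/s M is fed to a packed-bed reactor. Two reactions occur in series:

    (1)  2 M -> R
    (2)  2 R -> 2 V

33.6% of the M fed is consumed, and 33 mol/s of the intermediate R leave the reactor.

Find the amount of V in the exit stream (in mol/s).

12.7 mol/s

Conversion of M: M consumed = 2ξ₁ = 0.336 × 272 → ξ₁ = 45.7 mol/s.
R balance: n_R = 0 + 1ξ₁ − 2ξ₂ = 33 → ξ₂ = (1·45.7 − 33)/2 = 6.348 mol/s.
Outlet amounts (n = n₀ + Σ ν·ξ):
  M: 272 − 2(45.7) = 180.6
  R: 0 + 1(45.7) − 2(6.348) = 33
  V: 0 + 2(6.348) = 12.7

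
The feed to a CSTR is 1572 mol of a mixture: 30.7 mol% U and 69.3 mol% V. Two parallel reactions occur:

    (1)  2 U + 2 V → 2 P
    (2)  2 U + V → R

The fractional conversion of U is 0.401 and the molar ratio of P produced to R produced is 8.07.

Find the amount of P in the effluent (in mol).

155 mol

Conversion of U: U consumed = 0.401 × 482.6 = 193.5 mol = 2ξ₁ + 2ξ₂.
Selectivity: 2ξ₁ / (1ξ₂) = 8.07 → ξ₁ = 4.035 ξ₂.
Substitute: (2·4.035 + 2) ξ₂ = 193.5 → ξ₂ = 19.22 mol, ξ₁ = 77.54 mol.
Outlet amounts (n = n₀ + Σ ν·ξ):
  U: 482.6 − 2(77.54) − 2(19.22) = 289.1
  V: 1089 − 2(77.54) − 1(19.22) = 915.1
  P: 0 + 2(77.54) = 155.1
  R: 0 + 1(19.22) = 19.22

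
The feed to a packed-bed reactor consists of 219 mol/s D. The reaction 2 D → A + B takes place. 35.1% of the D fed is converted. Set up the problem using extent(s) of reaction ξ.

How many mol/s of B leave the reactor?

D reacted = 0.351 × 219 = 76.87 mol/s; ν_D = −2, so ξ = 76.87/2 = 38.43 mol/s.
Outlet amounts (n = n₀ + ν ξ):
  D: 219 − 2(38.43) = 142.1
  A: 0 + 1(38.43) = 38.43
  B: 0 + 1(38.43) = 38.43

38.4 mol/s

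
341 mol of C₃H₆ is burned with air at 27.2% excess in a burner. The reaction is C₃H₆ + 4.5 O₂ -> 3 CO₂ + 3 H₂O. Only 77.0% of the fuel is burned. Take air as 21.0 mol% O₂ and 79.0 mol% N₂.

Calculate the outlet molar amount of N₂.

7340 mol

Stoichiometric O₂ = 4.5 × 341 = 1534 mol; O₂ fed = 1534 × 1.272 = 1952 mol.
N₂ fed = 1952 × 79/21 = 7343 mol.
Fuel reacted = 0.77 × 341 → ξ = 262.6 mol.
Outlet (n = n₀ + ν ξ):
  C₃H₆: 341 − 1(262.6) = 78.43
  O₂: 1952 − 4.5(262.6) = 770.3
  N₂: 7343 (inert)
  CO₂: 0 + 3(262.6) = 787.7
  H₂O: 0 + 3(262.6) = 787.7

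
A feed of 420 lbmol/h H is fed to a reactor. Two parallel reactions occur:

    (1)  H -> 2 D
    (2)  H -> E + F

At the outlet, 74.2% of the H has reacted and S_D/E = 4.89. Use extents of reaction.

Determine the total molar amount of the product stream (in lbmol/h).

732 lbmol/h

Conversion of H: H consumed = 0.742 × 420 = 311.6 lbmol/h = 1ξ₁ + 1ξ₂.
Selectivity: 2ξ₁ / (1ξ₂) = 4.89 → ξ₁ = 2.445 ξ₂.
Substitute: (1·2.445 + 1) ξ₂ = 311.6 → ξ₂ = 90.46 lbmol/h, ξ₁ = 221.2 lbmol/h.
Outlet amounts (n = n₀ + Σ ν·ξ):
  H: 420 − 1(221.2) − 1(90.46) = 108.4
  D: 0 + 2(221.2) = 442.4
  E: 0 + 1(90.46) = 90.46
  F: 0 + 1(90.46) = 90.46
Total out = 108.4 + 442.4 + 90.46 + 90.46 = 731.6 lbmol/h.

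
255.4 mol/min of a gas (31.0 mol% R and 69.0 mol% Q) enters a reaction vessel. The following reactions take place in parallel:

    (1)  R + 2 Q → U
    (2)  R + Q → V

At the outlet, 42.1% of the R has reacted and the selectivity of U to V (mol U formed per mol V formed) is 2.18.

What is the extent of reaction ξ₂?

ξ₂ = 10.5 mol/min

Conversion of R: R consumed = 0.421 × 79.17 = 33.33 mol/min = 1ξ₁ + 1ξ₂.
Selectivity: 1ξ₁ / (1ξ₂) = 2.18 → ξ₁ = 2.18 ξ₂.
Substitute: (1·2.18 + 1) ξ₂ = 33.33 → ξ₂ = 10.48 mol/min, ξ₁ = 22.85 mol/min.
Outlet amounts (n = n₀ + Σ ν·ξ):
  R: 79.17 − 1(22.85) − 1(10.48) = 45.84
  Q: 176.2 − 2(22.85) − 1(10.48) = 120
  U: 0 + 1(22.85) = 22.85
  V: 0 + 1(10.48) = 10.48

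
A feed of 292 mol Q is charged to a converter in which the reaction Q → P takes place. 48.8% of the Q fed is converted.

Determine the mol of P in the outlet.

Q reacted = 0.488 × 292 = 142.5 mol; ν_Q = −1, so ξ = 142.5/1 = 142.5 mol.
Outlet amounts (n = n₀ + ν ξ):
  Q: 292 − 1(142.5) = 149.5
  P: 0 + 1(142.5) = 142.5

142 mol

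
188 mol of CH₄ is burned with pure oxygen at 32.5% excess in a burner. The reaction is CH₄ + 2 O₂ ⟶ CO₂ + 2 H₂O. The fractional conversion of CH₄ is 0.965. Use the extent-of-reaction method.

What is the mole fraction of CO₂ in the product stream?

0.264

Stoichiometric O₂ = 2 × 188 = 376 mol; O₂ fed = 376 × 1.325 = 498.2 mol.
Fuel reacted = 0.965 × 188 → ξ = 181.4 mol.
Outlet (n = n₀ + ν ξ):
  CH₄: 188 − 1(181.4) = 6.58
  O₂: 498.2 − 2(181.4) = 135.4
  CO₂: 0 + 1(181.4) = 181.4
  H₂O: 0 + 2(181.4) = 362.8
Total out = 686.2 mol; y_CO₂ = 181.4 / 686.2 = 0.2644.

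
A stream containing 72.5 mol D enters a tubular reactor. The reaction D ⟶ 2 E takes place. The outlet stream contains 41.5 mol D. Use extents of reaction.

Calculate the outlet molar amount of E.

For D: n = n₀ − 1ξ → 41.5 = 72.5 − 1ξ, giving ξ = 31 mol.
Outlet amounts (n = n₀ + ν ξ):
  D: 72.5 − 1(31) = 41.5
  E: 0 + 2(31) = 62

62 mol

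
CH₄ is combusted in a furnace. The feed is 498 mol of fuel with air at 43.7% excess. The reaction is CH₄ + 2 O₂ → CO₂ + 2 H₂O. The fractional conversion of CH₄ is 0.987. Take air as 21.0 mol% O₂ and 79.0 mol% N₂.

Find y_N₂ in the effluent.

Stoichiometric O₂ = 2 × 498 = 996 mol; O₂ fed = 996 × 1.437 = 1431 mol.
N₂ fed = 1431 × 79/21 = 5384 mol.
Fuel reacted = 0.987 × 498 → ξ = 491.5 mol.
Outlet (n = n₀ + ν ξ):
  CH₄: 498 − 1(491.5) = 6.474
  O₂: 1431 − 2(491.5) = 448.2
  N₂: 5384 (inert)
  CO₂: 0 + 1(491.5) = 491.5
  H₂O: 0 + 2(491.5) = 983.1
Total out = 7313 mol; y_N₂ = 5384 / 7313 = 0.7362.

0.736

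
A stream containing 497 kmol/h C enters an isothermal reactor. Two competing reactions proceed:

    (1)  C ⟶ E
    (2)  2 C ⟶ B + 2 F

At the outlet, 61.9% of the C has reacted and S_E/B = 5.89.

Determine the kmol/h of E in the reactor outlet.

230 kmol/h

Conversion of C: C consumed = 0.619 × 497 = 307.6 kmol/h = 1ξ₁ + 2ξ₂.
Selectivity: 1ξ₁ / (1ξ₂) = 5.89 → ξ₁ = 5.89 ξ₂.
Substitute: (1·5.89 + 2) ξ₂ = 307.6 → ξ₂ = 38.99 kmol/h, ξ₁ = 229.7 kmol/h.
Outlet amounts (n = n₀ + Σ ν·ξ):
  C: 497 − 1(229.7) − 2(38.99) = 189.4
  E: 0 + 1(229.7) = 229.7
  B: 0 + 1(38.99) = 38.99
  F: 0 + 2(38.99) = 77.98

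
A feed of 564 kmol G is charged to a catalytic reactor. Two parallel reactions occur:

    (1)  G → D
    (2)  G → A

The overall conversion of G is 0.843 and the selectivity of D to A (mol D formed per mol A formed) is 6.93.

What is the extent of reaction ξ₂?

Conversion of G: G consumed = 0.843 × 564 = 475.5 kmol = 1ξ₁ + 1ξ₂.
Selectivity: 1ξ₁ / (1ξ₂) = 6.93 → ξ₁ = 6.93 ξ₂.
Substitute: (1·6.93 + 1) ξ₂ = 475.5 → ξ₂ = 59.96 kmol, ξ₁ = 415.5 kmol.
Outlet amounts (n = n₀ + Σ ν·ξ):
  G: 564 − 1(415.5) − 1(59.96) = 88.55
  D: 0 + 1(415.5) = 415.5
  A: 0 + 1(59.96) = 59.96

ξ₂ = 60 kmol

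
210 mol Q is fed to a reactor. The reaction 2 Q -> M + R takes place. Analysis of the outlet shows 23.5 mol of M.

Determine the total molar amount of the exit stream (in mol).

For M: n = n₀ + 1ξ → 23.5 = 0 + 1ξ, giving ξ = 23.5 mol.
Outlet amounts (n = n₀ + ν ξ):
  Q: 210 − 2(23.5) = 163
  M: 0 + 1(23.5) = 23.5
  R: 0 + 1(23.5) = 23.5
Total out = 163 + 23.5 + 23.5 = 210 mol.

210 mol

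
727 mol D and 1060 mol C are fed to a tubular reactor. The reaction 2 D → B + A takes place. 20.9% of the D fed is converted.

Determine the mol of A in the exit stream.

76 mol

D reacted = 0.209 × 727 = 151.9 mol; ν_D = −2, so ξ = 151.9/2 = 75.97 mol.
Outlet amounts (n = n₀ + ν ξ):
  D: 727 − 2(75.97) = 575.1
  B: 0 + 1(75.97) = 75.97
  A: 0 + 1(75.97) = 75.97
  C: 1060 (inert)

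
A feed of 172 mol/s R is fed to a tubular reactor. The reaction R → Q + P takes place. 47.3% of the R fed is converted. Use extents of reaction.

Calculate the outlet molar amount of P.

81.4 mol/s

R reacted = 0.473 × 172 = 81.36 mol/s; ν_R = −1, so ξ = 81.36/1 = 81.36 mol/s.
Outlet amounts (n = n₀ + ν ξ):
  R: 172 − 1(81.36) = 90.64
  Q: 0 + 1(81.36) = 81.36
  P: 0 + 1(81.36) = 81.36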